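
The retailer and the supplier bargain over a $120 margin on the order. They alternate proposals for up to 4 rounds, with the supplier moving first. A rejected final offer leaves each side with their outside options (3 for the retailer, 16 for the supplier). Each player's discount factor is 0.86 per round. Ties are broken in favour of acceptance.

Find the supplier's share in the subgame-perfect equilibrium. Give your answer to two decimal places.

Work backward from the last round.
Round 4 (the retailer proposes): the supplier gets 16 if talks fail, so the retailer offers 16 and keeps 104.
Round 3 (the supplier proposes): the retailer can get 104 next round, worth 0.86 × 104 = 89.44 now, so the supplier offers 89.44, keeping 30.56.
Round 2 (the retailer proposes): the supplier can get 30.56 next round, worth 0.86 × 30.56 = 26.2816 now; the retailer offers that and keeps 93.7184.
Round 1 (the supplier proposes): the retailer can get 93.7184 next round, worth 0.86 × 93.7184 = 80.597824 now. The supplier offers 80.597824 and keeps 120 − 80.597824 = 39.402176.

39.40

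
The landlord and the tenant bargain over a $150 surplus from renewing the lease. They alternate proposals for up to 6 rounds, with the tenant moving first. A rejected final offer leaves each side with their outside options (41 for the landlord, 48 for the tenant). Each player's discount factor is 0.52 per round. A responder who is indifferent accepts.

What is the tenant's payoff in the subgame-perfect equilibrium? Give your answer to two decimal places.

98.56

Round 6 (the landlord proposes): the tenant gets 48 if talks fail, so the landlord offers 48 and keeps 102.
Round 5 (the tenant proposes): the landlord can get 102 next round, worth 0.52 × 102 = 53.04 now. The tenant offers 53.04 and keeps 150 − 53.04 = 96.96.
Round 4 (the landlord proposes): the tenant can get 96.96 next round, worth 0.52 × 96.96 = 50.4192 now; the landlord offers that and keeps 99.5808.
Round 3 (the tenant proposes): the landlord can get 99.5808 next round, worth 0.52 × 99.5808 = 51.782016 now; the tenant offers that and keeps 98.217984.
Round 2 (the landlord proposes): the tenant can get 98.217984 next round, worth 0.52 × 98.217984 = 51.07335168 now. The landlord offers 51.07335168 and keeps 150 − 51.07335168 = 98.92664832.
Round 1 (the tenant proposes): the landlord can get 98.92664832 next round, worth 0.52 × 98.92664832 = 51.4418571264 now; the tenant offers that and keeps 98.5581428736.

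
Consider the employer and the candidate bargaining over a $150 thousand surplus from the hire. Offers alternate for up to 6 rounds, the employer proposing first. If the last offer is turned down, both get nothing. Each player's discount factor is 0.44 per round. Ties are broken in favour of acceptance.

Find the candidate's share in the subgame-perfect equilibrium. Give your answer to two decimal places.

46.59

Round 6 (the candidate proposes): rejection yields 0 for the employer; the candidate offers 0 and keeps 150.
Round 5 (the employer proposes): the candidate can get 150 next round, worth 0.44 × 150 = 66 now; the employer offers that and keeps 84.
Round 4 (the candidate proposes): the employer can get 84 next round, worth 0.44 × 84 = 36.96 now. The candidate offers 36.96 and keeps 150 − 36.96 = 113.04.
Round 3 (the employer proposes): the candidate can get 113.04 next round, worth 0.44 × 113.04 = 49.7376 now. The employer offers 49.7376 and keeps 150 − 49.7376 = 100.2624.
Round 2 (the candidate proposes): the employer can get 100.2624 next round, worth 0.44 × 100.2624 = 44.115456 now; the candidate offers that and keeps 105.884544.
Round 1 (the employer proposes): the candidate can get 105.884544 next round, worth 0.44 × 105.884544 = 46.58919936 now, so the employer offers 46.58919936, keeping 103.41080064.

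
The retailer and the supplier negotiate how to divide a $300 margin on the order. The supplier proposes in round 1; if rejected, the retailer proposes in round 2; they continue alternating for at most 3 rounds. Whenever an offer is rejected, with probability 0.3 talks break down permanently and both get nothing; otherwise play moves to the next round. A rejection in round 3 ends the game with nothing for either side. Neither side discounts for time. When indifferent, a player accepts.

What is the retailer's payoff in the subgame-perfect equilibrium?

Round 3 (the supplier proposes): rejection yields 0 for the retailer; the supplier offers 0 and keeps 300.
Round 2 (the retailer proposes): rejecting gives the supplier an expected 0.7 × 300 = 210, so the retailer offers 210, keeping 90.
Round 1 (the supplier proposes): rejecting gives the retailer an expected 0.7 × 90 = 63. The supplier offers 63 and keeps 300 − 63 = 237.

63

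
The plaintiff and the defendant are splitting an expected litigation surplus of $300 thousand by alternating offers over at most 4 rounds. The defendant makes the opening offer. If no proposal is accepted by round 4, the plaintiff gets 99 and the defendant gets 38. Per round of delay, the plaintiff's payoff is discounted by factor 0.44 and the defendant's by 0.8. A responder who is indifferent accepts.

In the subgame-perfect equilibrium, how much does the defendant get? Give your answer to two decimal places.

233.02

Round 4 (the plaintiff proposes): the defendant gets 38 if talks fail, so the plaintiff offers 38 and keeps 262.
Round 3 (the defendant proposes): the plaintiff can get 262 next round, worth 0.44 × 262 = 115.28 now; the defendant offers that and keeps 184.72.
Round 2 (the plaintiff proposes): the defendant can get 184.72 next round, worth 0.8 × 184.72 = 147.776 now. The plaintiff offers 147.776 and keeps 300 − 147.776 = 152.224.
Round 1 (the defendant proposes): the plaintiff can get 152.224 next round, worth 0.44 × 152.224 = 66.97856 now. The defendant offers 66.97856 and keeps 300 − 66.97856 = 233.02144.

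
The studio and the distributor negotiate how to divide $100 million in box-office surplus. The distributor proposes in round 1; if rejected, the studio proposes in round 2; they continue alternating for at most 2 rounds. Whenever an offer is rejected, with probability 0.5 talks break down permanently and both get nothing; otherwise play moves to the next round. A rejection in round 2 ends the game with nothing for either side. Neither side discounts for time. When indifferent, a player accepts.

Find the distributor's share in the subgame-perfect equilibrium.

50

By backward induction:
Round 2 (the studio proposes): the distributor will accept anything ≥ 0, so the studio offers 0 and keeps 100.
Round 1 (the distributor proposes): rejecting gives the studio an expected 0.5 × 100 = 50. The distributor offers 50 and keeps 100 − 50 = 50.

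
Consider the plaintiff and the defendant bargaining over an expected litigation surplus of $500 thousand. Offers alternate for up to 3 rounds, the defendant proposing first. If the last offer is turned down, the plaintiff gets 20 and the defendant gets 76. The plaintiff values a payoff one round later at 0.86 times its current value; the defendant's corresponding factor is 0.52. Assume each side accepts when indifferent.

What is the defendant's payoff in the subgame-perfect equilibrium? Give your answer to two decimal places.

Round 3 (the defendant proposes): the plaintiff gets 20 if talks fail, so the defendant offers 20 and keeps 480.
Round 2 (the plaintiff proposes): the defendant can get 480 next round, worth 0.52 × 480 = 249.6 now, so the plaintiff offers 249.6, keeping 250.4.
Round 1 (the defendant proposes): the plaintiff can get 250.4 next round, worth 0.86 × 250.4 = 215.344 now; the defendant offers that and keeps 284.656.

284.66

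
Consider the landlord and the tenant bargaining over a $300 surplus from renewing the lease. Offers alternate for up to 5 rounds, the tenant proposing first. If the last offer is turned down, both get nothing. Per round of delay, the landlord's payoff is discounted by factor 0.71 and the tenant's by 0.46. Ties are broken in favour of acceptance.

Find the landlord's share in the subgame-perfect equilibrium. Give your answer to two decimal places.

Round 5 (the tenant proposes): the landlord will accept anything ≥ 0, so the tenant offers 0 and keeps 300.
Round 4 (the landlord proposes): the tenant can get 300 next round, worth 0.46 × 300 = 138 now; the landlord offers that and keeps 162.
Round 3 (the tenant proposes): the landlord can get 162 next round, worth 0.71 × 162 = 115.02 now. The tenant offers 115.02 and keeps 300 − 115.02 = 184.98.
Round 2 (the landlord proposes): the tenant can get 184.98 next round, worth 0.46 × 184.98 = 85.0908 now, so the landlord offers 85.0908, keeping 214.9092.
Round 1 (the tenant proposes): the landlord can get 214.9092 next round, worth 0.71 × 214.9092 = 152.585532 now. The tenant offers 152.585532 and keeps 300 − 152.585532 = 147.414468.

152.59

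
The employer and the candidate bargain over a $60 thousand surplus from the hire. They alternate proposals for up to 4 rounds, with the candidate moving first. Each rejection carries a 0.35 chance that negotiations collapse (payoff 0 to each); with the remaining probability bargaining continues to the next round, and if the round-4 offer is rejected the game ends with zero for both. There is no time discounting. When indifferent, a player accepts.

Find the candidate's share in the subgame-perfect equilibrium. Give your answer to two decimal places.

29.87

Round 4 (the employer proposes): rejection yields 0 for the candidate; the employer offers 0 and keeps 60.
Round 3 (the candidate proposes): rejecting gives the employer an expected 0.65 × 60 = 39. The candidate offers 39 and keeps 60 − 39 = 21.
Round 2 (the employer proposes): rejecting gives the candidate an expected 0.65 × 21 = 13.65, so the employer offers 13.65, keeping 46.35.
Round 1 (the candidate proposes): rejecting gives the employer an expected 0.65 × 46.35 = 30.1275; the candidate offers that and keeps 29.8725.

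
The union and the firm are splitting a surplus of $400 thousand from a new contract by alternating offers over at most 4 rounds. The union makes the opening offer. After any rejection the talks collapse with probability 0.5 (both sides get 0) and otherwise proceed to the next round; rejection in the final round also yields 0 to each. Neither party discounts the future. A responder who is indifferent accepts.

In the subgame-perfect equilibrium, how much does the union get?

250

Round 4 (the firm proposes): the union will accept anything ≥ 0, so the firm offers 0 and keeps 400.
Round 3 (the union proposes): rejecting gives the firm an expected 0.5 × 400 = 200; the union offers that and keeps 200.
Round 2 (the firm proposes): rejecting gives the union an expected 0.5 × 200 = 100, so the firm offers 100, keeping 300.
Round 1 (the union proposes): rejecting gives the firm an expected 0.5 × 300 = 150. The union offers 150 and keeps 400 − 150 = 250.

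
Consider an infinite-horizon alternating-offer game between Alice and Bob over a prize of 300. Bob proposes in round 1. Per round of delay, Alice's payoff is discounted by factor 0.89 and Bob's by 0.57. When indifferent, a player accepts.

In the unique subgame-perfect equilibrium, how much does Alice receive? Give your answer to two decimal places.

Let x be Bob's share when Bob proposes and y be Alice's share when Alice proposes.
Alice accepts iff offered ≥ 0.89·y, so x = 300 − 0.89y. Symmetrically y = 300 − 0.57x.
Substituting: x = 300 − 0.89(300 − 0.57x), giving x(1 − 0.57·0.89) = 300(1 − 0.89).
So x = 300 × 0.11 / 0.4927 ≈ 66.9779, and Alice receives 300 − x ≈ 233.0221.

233.02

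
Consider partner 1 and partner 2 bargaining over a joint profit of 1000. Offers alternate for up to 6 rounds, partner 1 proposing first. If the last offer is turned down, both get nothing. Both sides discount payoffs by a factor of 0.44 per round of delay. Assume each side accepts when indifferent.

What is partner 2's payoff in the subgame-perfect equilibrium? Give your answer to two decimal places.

Round 6 (partner 2 proposes): rejection yields 0 for partner 1; partner 2 offers 0 and keeps 1000.
Round 5 (partner 1 proposes): partner 2 can get 1000 next round, worth 0.44 × 1000 = 440 now, so partner 1 offers 440, keeping 560.
Round 4 (partner 2 proposes): partner 1 can get 560 next round, worth 0.44 × 560 = 246.4 now; partner 2 offers that and keeps 753.6.
Round 3 (partner 1 proposes): partner 2 can get 753.6 next round, worth 0.44 × 753.6 = 331.584 now; partner 1 offers that and keeps 668.416.
Round 2 (partner 2 proposes): partner 1 can get 668.416 next round, worth 0.44 × 668.416 = 294.10304 now, so partner 2 offers 294.10304, keeping 705.89696.
Round 1 (partner 1 proposes): partner 2 can get 705.89696 next round, worth 0.44 × 705.89696 = 310.5946624 now, so partner 1 offers 310.5946624, keeping 689.4053376.

310.59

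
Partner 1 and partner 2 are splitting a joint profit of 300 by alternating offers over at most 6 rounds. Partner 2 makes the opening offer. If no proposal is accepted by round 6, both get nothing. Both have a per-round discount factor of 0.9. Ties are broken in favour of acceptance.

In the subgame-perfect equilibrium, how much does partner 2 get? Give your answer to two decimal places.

73.98

Round 6 (partner 1 proposes): partner 2 will accept anything ≥ 0, so partner 1 offers 0 and keeps 300.
Round 5 (partner 2 proposes): partner 1 can get 300 next round, worth 0.9 × 300 = 270 now; partner 2 offers that and keeps 30.
Round 4 (partner 1 proposes): partner 2 can get 30 next round, worth 0.9 × 30 = 27 now; partner 1 offers that and keeps 273.
Round 3 (partner 2 proposes): partner 1 can get 273 next round, worth 0.9 × 273 = 245.7 now. Partner 2 offers 245.7 and keeps 300 − 245.7 = 54.3.
Round 2 (partner 1 proposes): partner 2 can get 54.3 next round, worth 0.9 × 54.3 = 48.87 now; partner 1 offers that and keeps 251.13.
Round 1 (partner 2 proposes): partner 1 can get 251.13 next round, worth 0.9 × 251.13 = 226.017 now; partner 2 offers that and keeps 73.983.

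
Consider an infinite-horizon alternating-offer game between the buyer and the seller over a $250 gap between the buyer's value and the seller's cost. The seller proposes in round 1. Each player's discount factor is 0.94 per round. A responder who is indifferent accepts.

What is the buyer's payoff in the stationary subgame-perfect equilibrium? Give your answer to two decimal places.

121.13

When the seller proposes, the buyer accepts any offer worth at least 0.94 times what the buyer would get by proposing next round; and vice versa.
This gives x = 250 − 0.94y and y = 250 − 0.94x, where x and y are each side's share when it proposes.
Hence (1 − 0.94·0.94)x = 250(1 − 0.94), i.e. 0.1164·x = 15.
x ≈ 128.8660; the buyer's share is 250 − x ≈ 121.1340.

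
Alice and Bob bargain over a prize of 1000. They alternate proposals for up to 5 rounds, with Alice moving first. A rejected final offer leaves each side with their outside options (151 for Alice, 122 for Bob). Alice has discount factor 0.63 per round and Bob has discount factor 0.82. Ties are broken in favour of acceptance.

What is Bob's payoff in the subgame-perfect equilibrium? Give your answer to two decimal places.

Round 5 (Alice proposes): Bob gets 122 if talks fail, so Alice offers 122 and keeps 878.
Round 4 (Bob proposes): Alice can get 878 next round, worth 0.63 × 878 = 553.14 now, so Bob offers 553.14, keeping 446.86.
Round 3 (Alice proposes): Bob can get 446.86 next round, worth 0.82 × 446.86 = 366.4252 now; Alice offers that and keeps 633.5748.
Round 2 (Bob proposes): Alice can get 633.5748 next round, worth 0.63 × 633.5748 = 399.152124 now. Bob offers 399.152124 and keeps 1000 − 399.152124 = 600.847876.
Round 1 (Alice proposes): Bob can get 600.847876 next round, worth 0.82 × 600.847876 = 492.69525832 now, so Alice offers 492.69525832, keeping 507.30474168.

492.70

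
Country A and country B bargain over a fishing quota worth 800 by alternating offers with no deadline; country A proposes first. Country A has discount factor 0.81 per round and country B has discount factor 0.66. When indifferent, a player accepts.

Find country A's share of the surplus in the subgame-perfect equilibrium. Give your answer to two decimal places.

584.44

In a stationary SPE each proposer offers the other exactly their discounted continuation value.
If country A keeps x when proposing and country B keeps y when proposing, then x = 800 − 0.66y and y = 800 − 0.81x.
Solving: x = 800(1 − 0.66) / (1 − 0.81·0.66) = 272 / 0.4654 ≈ 584.4435.
Country B gets 800 − 584.4435 ≈ 215.5565.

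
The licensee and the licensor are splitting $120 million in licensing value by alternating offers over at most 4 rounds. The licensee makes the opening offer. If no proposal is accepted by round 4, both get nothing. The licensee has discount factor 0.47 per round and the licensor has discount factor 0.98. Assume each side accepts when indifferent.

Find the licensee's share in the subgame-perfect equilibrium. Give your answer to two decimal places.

3.51

Round 4 (the licensor proposes): the licensee will accept anything ≥ 0, so the licensor offers 0 and keeps 120.
Round 3 (the licensee proposes): the licensor can get 120 next round, worth 0.98 × 120 = 117.6 now, so the licensee offers 117.6, keeping 2.4.
Round 2 (the licensor proposes): the licensee can get 2.4 next round, worth 0.47 × 2.4 = 1.128 now; the licensor offers that and keeps 118.872.
Round 1 (the licensee proposes): the licensor can get 118.872 next round, worth 0.98 × 118.872 = 116.49456 now; the licensee offers that and keeps 3.50544.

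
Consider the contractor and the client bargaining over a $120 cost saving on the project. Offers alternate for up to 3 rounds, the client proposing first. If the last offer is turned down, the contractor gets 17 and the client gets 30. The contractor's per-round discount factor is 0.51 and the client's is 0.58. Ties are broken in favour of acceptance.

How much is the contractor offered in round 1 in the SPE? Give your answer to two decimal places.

Round 3 (the client proposes): the contractor gets 17 if talks fail, so the client offers 17 and keeps 103.
Round 2 (the contractor proposes): the client can get 103 next round, worth 0.58 × 103 = 59.74 now, so the contractor offers 59.74, keeping 60.26.
Round 1 (the client proposes): the contractor can get 60.26 next round, worth 0.51 × 60.26 = 30.7326 now; the client offers that and keeps 89.2674.

30.73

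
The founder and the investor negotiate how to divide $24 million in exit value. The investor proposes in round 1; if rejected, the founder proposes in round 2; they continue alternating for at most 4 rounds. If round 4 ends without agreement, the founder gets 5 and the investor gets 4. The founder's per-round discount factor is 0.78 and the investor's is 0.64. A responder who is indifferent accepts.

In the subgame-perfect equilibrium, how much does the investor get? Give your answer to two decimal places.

9.47

Round 4 (the founder proposes): the investor gets 4 if talks fail, so the founder offers 4 and keeps 20.
Round 3 (the investor proposes): the founder can get 20 next round, worth 0.78 × 20 = 15.6 now; the investor offers that and keeps 8.4.
Round 2 (the founder proposes): the investor can get 8.4 next round, worth 0.64 × 8.4 = 5.376 now; the founder offers that and keeps 18.624.
Round 1 (the investor proposes): the founder can get 18.624 next round, worth 0.78 × 18.624 = 14.52672 now; the investor offers that and keeps 9.47328.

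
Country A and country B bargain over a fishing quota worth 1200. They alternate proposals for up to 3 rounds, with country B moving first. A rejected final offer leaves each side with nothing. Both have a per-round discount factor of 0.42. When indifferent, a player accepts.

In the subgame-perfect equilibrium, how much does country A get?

292.32

Round 3 (country B proposes): rejection yields 0 for country A; country B offers 0 and keeps 1200.
Round 2 (country A proposes): country B can get 1200 next round, worth 0.42 × 1200 = 504 now. Country A offers 504 and keeps 1200 − 504 = 696.
Round 1 (country B proposes): country A can get 696 next round, worth 0.42 × 696 = 292.32 now. Country B offers 292.32 and keeps 1200 − 292.32 = 907.68.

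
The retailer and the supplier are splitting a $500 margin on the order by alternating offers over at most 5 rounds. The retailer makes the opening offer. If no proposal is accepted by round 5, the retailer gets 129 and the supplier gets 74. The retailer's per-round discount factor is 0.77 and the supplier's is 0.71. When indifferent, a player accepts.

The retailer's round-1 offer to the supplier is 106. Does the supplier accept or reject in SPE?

Reject

Work out the supplier's continuation value if the offer is rejected.
Round 5 (the retailer proposes): the supplier gets 74 if talks fail, so the retailer offers 74 and keeps 426.
Round 4 (the supplier proposes): the retailer can get 426 next round, worth 0.77 × 426 = 328.02 now. The supplier offers 328.02 and keeps 500 − 328.02 = 171.98.
Round 3 (the retailer proposes): the supplier can get 171.98 next round, worth 0.71 × 171.98 = 122.1058 now; the retailer offers that and keeps 377.8942.
Round 2 (the supplier proposes): the retailer can get 377.8942 next round, worth 0.77 × 377.8942 = 290.978534 now. The supplier offers 290.978534 and keeps 500 − 290.978534 = 209.021466.
So by rejecting in round 1, the supplier gets 209.021466 next round, worth 0.71 × 209.021466 = 148.40524086 now.
Offer 106 < 148.40524086, so the supplier rejects.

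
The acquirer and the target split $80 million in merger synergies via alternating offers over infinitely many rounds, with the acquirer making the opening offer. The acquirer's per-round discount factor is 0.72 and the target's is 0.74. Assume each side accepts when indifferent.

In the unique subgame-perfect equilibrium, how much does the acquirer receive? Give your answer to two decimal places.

Let x be the acquirer's share when the acquirer proposes and y be the target's share when the target proposes.
The target accepts iff offered ≥ 0.74·y, so x = 80 − 0.74y. Symmetrically y = 80 − 0.72x.
Substituting: x = 80 − 0.74(80 − 0.72x), giving x(1 − 0.72·0.74) = 80(1 − 0.74).
So x = 80 × 0.26 / 0.4672 ≈ 44.5205, and the target receives 80 − x ≈ 35.4795.

44.52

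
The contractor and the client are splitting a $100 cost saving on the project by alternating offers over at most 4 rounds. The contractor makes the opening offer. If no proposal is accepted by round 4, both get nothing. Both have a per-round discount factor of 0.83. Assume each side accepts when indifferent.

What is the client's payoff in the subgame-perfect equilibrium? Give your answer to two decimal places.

Round 4 (the client proposes): the contractor will accept anything ≥ 0, so the client offers 0 and keeps 100.
Round 3 (the contractor proposes): the client can get 100 next round, worth 0.83 × 100 = 83 now; the contractor offers that and keeps 17.
Round 2 (the client proposes): the contractor can get 17 next round, worth 0.83 × 17 = 14.11 now, so the client offers 14.11, keeping 85.89.
Round 1 (the contractor proposes): the client can get 85.89 next round, worth 0.83 × 85.89 = 71.2887 now; the contractor offers that and keeps 28.7113.

71.29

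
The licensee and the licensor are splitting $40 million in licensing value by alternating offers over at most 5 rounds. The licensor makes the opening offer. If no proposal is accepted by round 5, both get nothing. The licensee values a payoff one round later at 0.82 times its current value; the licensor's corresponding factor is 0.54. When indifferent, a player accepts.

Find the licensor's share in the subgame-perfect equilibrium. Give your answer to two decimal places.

Solve by backward induction from round 5.
Round 5 (the licensor proposes): rejection yields 0 for the licensee; the licensor offers 0 and keeps 40.
Round 4 (the licensee proposes): the licensor can get 40 next round, worth 0.54 × 40 = 21.6 now, so the licensee offers 21.6, keeping 18.4.
Round 3 (the licensor proposes): the licensee can get 18.4 next round, worth 0.82 × 18.4 = 15.088 now. The licensor offers 15.088 and keeps 40 − 15.088 = 24.912.
Round 2 (the licensee proposes): the licensor can get 24.912 next round, worth 0.54 × 24.912 = 13.45248 now. The licensee offers 13.45248 and keeps 40 − 13.45248 = 26.54752.
Round 1 (the licensor proposes): the licensee can get 26.54752 next round, worth 0.82 × 26.54752 = 21.7689664 now; the licensor offers that and keeps 18.2310336.

18.23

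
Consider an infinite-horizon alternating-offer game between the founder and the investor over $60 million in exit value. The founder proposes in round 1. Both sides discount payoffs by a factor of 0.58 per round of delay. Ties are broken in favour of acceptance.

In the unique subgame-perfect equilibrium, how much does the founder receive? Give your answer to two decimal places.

37.97

When the founder proposes, the investor accepts any offer worth at least 0.58 times what the investor would get by proposing next round; and vice versa.
This gives x = 60 − 0.58y and y = 60 − 0.58x, where x and y are each side's share when it proposes.
Hence (1 − 0.58·0.58)x = 60(1 − 0.58), i.e. 0.6636·x = 25.2.
x ≈ 37.9747; the investor's share is 60 − x ≈ 22.0253.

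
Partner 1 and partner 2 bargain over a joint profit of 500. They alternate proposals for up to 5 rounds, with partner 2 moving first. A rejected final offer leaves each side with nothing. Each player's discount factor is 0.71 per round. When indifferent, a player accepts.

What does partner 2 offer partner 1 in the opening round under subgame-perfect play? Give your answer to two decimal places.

154.85

Solve by backward induction from round 5.
Round 5 (partner 2 proposes): rejection yields 0 for partner 1; partner 2 offers 0 and keeps 500.
Round 4 (partner 1 proposes): partner 2 can get 500 next round, worth 0.71 × 500 = 355 now. Partner 1 offers 355 and keeps 500 − 355 = 145.
Round 3 (partner 2 proposes): partner 1 can get 145 next round, worth 0.71 × 145 = 102.95 now. Partner 2 offers 102.95 and keeps 500 − 102.95 = 397.05.
Round 2 (partner 1 proposes): partner 2 can get 397.05 next round, worth 0.71 × 397.05 = 281.9055 now. Partner 1 offers 281.9055 and keeps 500 − 281.9055 = 218.0945.
Round 1 (partner 2 proposes): partner 1 can get 218.0945 next round, worth 0.71 × 218.0945 = 154.847095 now; partner 2 offers that and keeps 345.152905.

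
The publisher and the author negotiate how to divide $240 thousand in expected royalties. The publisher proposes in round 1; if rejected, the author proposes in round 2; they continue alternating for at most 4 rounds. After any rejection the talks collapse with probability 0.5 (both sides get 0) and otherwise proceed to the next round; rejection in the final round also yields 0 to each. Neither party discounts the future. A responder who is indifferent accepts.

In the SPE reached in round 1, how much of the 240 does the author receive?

90

Round 4 (the author proposes): the publisher will accept anything ≥ 0, so the author offers 0 and keeps 240.
Round 3 (the publisher proposes): rejecting gives the author an expected 0.5 × 240 = 120, so the publisher offers 120, keeping 120.
Round 2 (the author proposes): rejecting gives the publisher an expected 0.5 × 120 = 60, so the author offers 60, keeping 180.
Round 1 (the publisher proposes): rejecting gives the author an expected 0.5 × 180 = 90; the publisher offers that and keeps 150.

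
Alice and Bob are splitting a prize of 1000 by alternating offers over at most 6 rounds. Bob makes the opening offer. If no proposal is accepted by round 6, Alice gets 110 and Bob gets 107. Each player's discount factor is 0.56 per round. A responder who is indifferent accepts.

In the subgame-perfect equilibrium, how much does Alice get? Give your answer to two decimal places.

Round 6 (Alice proposes): Bob gets 107 if talks fail, so Alice offers 107 and keeps 893.
Round 5 (Bob proposes): Alice can get 893 next round, worth 0.56 × 893 = 500.08 now. Bob offers 500.08 and keeps 1000 − 500.08 = 499.92.
Round 4 (Alice proposes): Bob can get 499.92 next round, worth 0.56 × 499.92 = 279.9552 now, so Alice offers 279.9552, keeping 720.0448.
Round 3 (Bob proposes): Alice can get 720.0448 next round, worth 0.56 × 720.0448 = 403.225088 now. Bob offers 403.225088 and keeps 1000 − 403.225088 = 596.774912.
Round 2 (Alice proposes): Bob can get 596.774912 next round, worth 0.56 × 596.774912 = 334.19395072 now. Alice offers 334.19395072 and keeps 1000 − 334.19395072 = 665.80604928.
Round 1 (Bob proposes): Alice can get 665.80604928 next round, worth 0.56 × 665.80604928 = 372.8513875968 now. Bob offers 372.8513875968 and keeps 1000 − 372.8513875968 = 627.1486124032.

372.85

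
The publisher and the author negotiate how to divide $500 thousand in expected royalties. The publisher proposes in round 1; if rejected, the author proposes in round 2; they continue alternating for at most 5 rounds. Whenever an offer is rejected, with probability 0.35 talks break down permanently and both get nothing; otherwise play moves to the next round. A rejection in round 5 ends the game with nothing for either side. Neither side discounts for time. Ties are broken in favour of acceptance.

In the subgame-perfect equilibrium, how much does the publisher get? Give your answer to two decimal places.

338.19

Round 5 (the publisher proposes): rejection yields 0 for the author; the publisher offers 0 and keeps 500.
Round 4 (the author proposes): rejecting gives the publisher an expected 0.65 × 500 = 325, so the author offers 325, keeping 175.
Round 3 (the publisher proposes): rejecting gives the author an expected 0.65 × 175 = 113.75, so the publisher offers 113.75, keeping 386.25.
Round 2 (the author proposes): rejecting gives the publisher an expected 0.65 × 386.25 = 251.0625; the author offers that and keeps 248.9375.
Round 1 (the publisher proposes): rejecting gives the author an expected 0.65 × 248.9375 = 161.809375. The publisher offers 161.809375 and keeps 500 − 161.809375 = 338.190625.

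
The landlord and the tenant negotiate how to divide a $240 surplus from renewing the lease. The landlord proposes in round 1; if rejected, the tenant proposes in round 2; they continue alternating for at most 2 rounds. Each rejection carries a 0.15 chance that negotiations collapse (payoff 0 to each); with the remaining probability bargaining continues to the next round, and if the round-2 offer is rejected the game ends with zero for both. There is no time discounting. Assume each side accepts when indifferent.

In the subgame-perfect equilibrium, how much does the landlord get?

Round 2 (the tenant proposes): rejection yields 0 for the landlord; the tenant offers 0 and keeps 240.
Round 1 (the landlord proposes): rejecting gives the tenant an expected 0.85 × 240 = 204, so the landlord offers 204, keeping 36.

36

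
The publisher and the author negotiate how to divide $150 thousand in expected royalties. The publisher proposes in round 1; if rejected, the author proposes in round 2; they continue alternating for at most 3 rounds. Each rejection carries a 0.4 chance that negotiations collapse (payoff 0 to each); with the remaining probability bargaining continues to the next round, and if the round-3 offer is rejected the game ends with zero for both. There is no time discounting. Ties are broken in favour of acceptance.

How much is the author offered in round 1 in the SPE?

By backward induction:
Round 3 (the publisher proposes): rejection yields 0 for the author; the publisher offers 0 and keeps 150.
Round 2 (the author proposes): rejecting gives the publisher an expected 0.6 × 150 = 90, so the author offers 90, keeping 60.
Round 1 (the publisher proposes): rejecting gives the author an expected 0.6 × 60 = 36. The publisher offers 36 and keeps 150 − 36 = 114.

36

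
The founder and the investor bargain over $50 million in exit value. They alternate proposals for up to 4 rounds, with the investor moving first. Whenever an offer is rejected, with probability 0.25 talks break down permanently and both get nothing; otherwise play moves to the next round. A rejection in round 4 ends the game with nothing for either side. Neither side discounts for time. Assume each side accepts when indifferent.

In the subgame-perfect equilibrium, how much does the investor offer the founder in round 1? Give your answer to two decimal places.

Round 4 (the founder proposes): rejection yields 0 for the investor; the founder offers 0 and keeps 50.
Round 3 (the investor proposes): rejecting gives the founder an expected 0.75 × 50 = 37.5, so the investor offers 37.5, keeping 12.5.
Round 2 (the founder proposes): rejecting gives the investor an expected 0.75 × 12.5 = 9.375, so the founder offers 9.375, keeping 40.625.
Round 1 (the investor proposes): rejecting gives the founder an expected 0.75 × 40.625 = 30.46875. The investor offers 30.46875 and keeps 50 − 30.46875 = 19.53125.

30.47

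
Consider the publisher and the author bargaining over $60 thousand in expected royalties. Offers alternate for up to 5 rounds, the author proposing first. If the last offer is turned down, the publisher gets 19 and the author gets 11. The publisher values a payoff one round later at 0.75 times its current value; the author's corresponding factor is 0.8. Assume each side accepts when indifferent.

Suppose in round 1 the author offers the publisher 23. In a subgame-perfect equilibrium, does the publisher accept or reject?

Accept

Round 5 (the author proposes): the publisher gets 19 if talks fail, so the author offers 19 and keeps 41.
Round 4 (the publisher proposes): the author can get 41 next round, worth 0.8 × 41 = 32.8 now, so the publisher offers 32.8, keeping 27.2.
Round 3 (the author proposes): the publisher can get 27.2 next round, worth 0.75 × 27.2 = 20.4 now; the author offers that and keeps 39.6.
Round 2 (the publisher proposes): the author can get 39.6 next round, worth 0.8 × 39.6 = 31.68 now. The publisher offers 31.68 and keeps 60 − 31.68 = 28.32.
So by rejecting in round 1, the publisher gets 28.32 next round, worth 0.75 × 28.32 = 21.24 now.
Offer 23 ≥ 21.24, so the publisher accepts.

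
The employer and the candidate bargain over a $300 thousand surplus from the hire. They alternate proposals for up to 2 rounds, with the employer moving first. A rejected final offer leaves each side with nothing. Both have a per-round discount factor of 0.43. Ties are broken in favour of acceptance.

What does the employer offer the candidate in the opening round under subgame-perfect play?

Round 2 (the candidate proposes): rejection yields 0 for the employer; the candidate offers 0 and keeps 300.
Round 1 (the employer proposes): the candidate can get 300 next round, worth 0.43 × 300 = 129 now. The employer offers 129 and keeps 300 − 129 = 171.

129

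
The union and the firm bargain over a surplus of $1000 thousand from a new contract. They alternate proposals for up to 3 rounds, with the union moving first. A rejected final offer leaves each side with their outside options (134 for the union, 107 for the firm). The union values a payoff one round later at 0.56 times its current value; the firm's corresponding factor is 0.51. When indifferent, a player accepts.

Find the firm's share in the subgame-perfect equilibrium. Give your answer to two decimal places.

Round 3 (the union proposes): the firm gets 107 if talks fail, so the union offers 107 and keeps 893.
Round 2 (the firm proposes): the union can get 893 next round, worth 0.56 × 893 = 500.08 now, so the firm offers 500.08, keeping 499.92.
Round 1 (the union proposes): the firm can get 499.92 next round, worth 0.51 × 499.92 = 254.9592 now; the union offers that and keeps 745.0408.

254.96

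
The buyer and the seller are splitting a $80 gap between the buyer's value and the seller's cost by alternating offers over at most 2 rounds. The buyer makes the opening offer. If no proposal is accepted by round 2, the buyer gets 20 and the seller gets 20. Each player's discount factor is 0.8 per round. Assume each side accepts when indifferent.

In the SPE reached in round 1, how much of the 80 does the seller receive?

Round 2 (the seller proposes): the buyer gets 20 if talks fail, so the seller offers 20 and keeps 60.
Round 1 (the buyer proposes): the seller can get 60 next round, worth 0.8 × 60 = 48 now. The buyer offers 48 and keeps 80 − 48 = 32.

48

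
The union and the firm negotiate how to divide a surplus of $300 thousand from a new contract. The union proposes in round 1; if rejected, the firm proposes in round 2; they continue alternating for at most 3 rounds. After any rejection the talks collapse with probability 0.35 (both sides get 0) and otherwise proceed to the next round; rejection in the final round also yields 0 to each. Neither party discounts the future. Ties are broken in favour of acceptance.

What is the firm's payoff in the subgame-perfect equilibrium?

By backward induction:
Round 3 (the union proposes): rejection yields 0 for the firm; the union offers 0 and keeps 300.
Round 2 (the firm proposes): rejecting gives the union an expected 0.65 × 300 = 195; the firm offers that and keeps 105.
Round 1 (the union proposes): rejecting gives the firm an expected 0.65 × 105 = 68.25, so the union offers 68.25, keeping 231.75.

68.25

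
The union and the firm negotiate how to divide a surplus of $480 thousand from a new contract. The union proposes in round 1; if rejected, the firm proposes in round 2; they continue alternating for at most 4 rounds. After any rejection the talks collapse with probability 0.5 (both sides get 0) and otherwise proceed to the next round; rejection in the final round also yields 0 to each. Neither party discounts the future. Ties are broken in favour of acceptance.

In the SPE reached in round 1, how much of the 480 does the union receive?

Round 4 (the firm proposes): rejection yields 0 for the union; the firm offers 0 and keeps 480.
Round 3 (the union proposes): rejecting gives the firm an expected 0.5 × 480 = 240; the union offers that and keeps 240.
Round 2 (the firm proposes): rejecting gives the union an expected 0.5 × 240 = 120, so the firm offers 120, keeping 360.
Round 1 (the union proposes): rejecting gives the firm an expected 0.5 × 360 = 180. The union offers 180 and keeps 480 − 180 = 300.

300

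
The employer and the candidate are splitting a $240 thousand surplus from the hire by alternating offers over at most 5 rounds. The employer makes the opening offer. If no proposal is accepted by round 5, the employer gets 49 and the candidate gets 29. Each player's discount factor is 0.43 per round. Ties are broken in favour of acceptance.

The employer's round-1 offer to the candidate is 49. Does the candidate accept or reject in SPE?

Reject

Round 5 (the employer proposes): the candidate gets 29 if talks fail, so the employer offers 29 and keeps 211.
Round 4 (the candidate proposes): the employer can get 211 next round, worth 0.43 × 211 = 90.73 now; the candidate offers that and keeps 149.27.
Round 3 (the employer proposes): the candidate can get 149.27 next round, worth 0.43 × 149.27 = 64.1861 now. The employer offers 64.1861 and keeps 240 − 64.1861 = 175.8139.
Round 2 (the candidate proposes): the employer can get 175.8139 next round, worth 0.43 × 175.8139 = 75.599977 now, so the candidate offers 75.599977, keeping 164.400023.
So by rejecting in round 1, the candidate gets 164.400023 next round, worth 0.43 × 164.400023 = 70.69200989 now.
Offer 49 < 70.69200989, so the candidate rejects.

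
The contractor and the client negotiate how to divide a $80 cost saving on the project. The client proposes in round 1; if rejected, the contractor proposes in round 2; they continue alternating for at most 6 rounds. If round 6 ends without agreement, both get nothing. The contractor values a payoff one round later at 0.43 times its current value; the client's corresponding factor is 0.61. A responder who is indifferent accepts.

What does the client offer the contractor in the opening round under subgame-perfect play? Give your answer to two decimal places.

19.30

By backward induction:
Round 6 (the contractor proposes): the client will accept anything ≥ 0, so the contractor offers 0 and keeps 80.
Round 5 (the client proposes): the contractor can get 80 next round, worth 0.43 × 80 = 34.4 now, so the client offers 34.4, keeping 45.6.
Round 4 (the contractor proposes): the client can get 45.6 next round, worth 0.61 × 45.6 = 27.816 now, so the contractor offers 27.816, keeping 52.184.
Round 3 (the client proposes): the contractor can get 52.184 next round, worth 0.43 × 52.184 = 22.43912 now. The client offers 22.43912 and keeps 80 − 22.43912 = 57.56088.
Round 2 (the contractor proposes): the client can get 57.56088 next round, worth 0.61 × 57.56088 = 35.1121368 now, so the contractor offers 35.1121368, keeping 44.8878632.
Round 1 (the client proposes): the contractor can get 44.8878632 next round, worth 0.43 × 44.8878632 = 19.301781176 now, so the client offers 19.301781176, keeping 60.698218824.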